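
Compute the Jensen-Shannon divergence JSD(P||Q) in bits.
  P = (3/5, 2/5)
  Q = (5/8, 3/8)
0.0005 bits

Jensen-Shannon divergence is:
JSD(P||Q) = 0.5 × D_KL(P||M) + 0.5 × D_KL(Q||M)
where M = 0.5 × (P + Q) is the mixture distribution.

M = 0.5 × (3/5, 2/5) + 0.5 × (5/8, 3/8) = (0.6125, 0.3875)

D_KL(P||M) = 0.0005 bits
D_KL(Q||M) = 0.0005 bits

JSD(P||Q) = 0.5 × 0.0005 + 0.5 × 0.0005 = 0.0005 bits

Unlike KL divergence, JSD is symmetric and bounded: 0 ≤ JSD ≤ log(2).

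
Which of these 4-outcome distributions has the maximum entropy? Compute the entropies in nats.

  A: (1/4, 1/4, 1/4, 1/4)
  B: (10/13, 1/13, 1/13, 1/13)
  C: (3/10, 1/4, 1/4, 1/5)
A

For a discrete distribution over n outcomes, entropy is maximized by the uniform distribution.

Computing entropies:
H(A) = 1.3863 nats
H(B) = 0.7937 nats
H(C) = 1.3762 nats

The uniform distribution (where all probabilities equal 1/4) achieves the maximum entropy of log_e(4) = 1.3863 nats.

Distribution A has the highest entropy.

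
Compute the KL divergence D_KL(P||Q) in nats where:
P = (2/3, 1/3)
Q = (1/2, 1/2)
0.0566 nats

KL divergence: D_KL(P||Q) = Σ p(x) log(p(x)/q(x))

Computing term by term:
  x=0: 2/3 × log_e[(2/3)/(1/2)] = 2/3 × 0.2877 = 0.1918
  x=1: 1/3 × log_e[(1/3)/(1/2)] = 1/3 × -0.4055 = -0.1352

D_KL(P||Q) = 0.0566 nats

Note: KL divergence is always non-negative and equals 0 iff P = Q.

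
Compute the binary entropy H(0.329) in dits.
0.2751 dits

The binary entropy function is:
H(p) = -p log(p) - (1-p) log(1-p)

H(0.329) = -0.329 × log_10(0.329) - 0.671 × log_10(0.671)
H(0.329) = 0.2751 dits

Note: Binary entropy is maximized at p=0.5 (H=1 bit) and minimized at p=0 or p=1 (H=0).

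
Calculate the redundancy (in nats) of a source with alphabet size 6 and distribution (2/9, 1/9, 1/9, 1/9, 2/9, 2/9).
0.0566 nats

Redundancy measures how far a source is from maximum entropy:
R = H_max - H(X)

Maximum entropy for 6 symbols: H_max = log_e(6) = 1.7918 nats
Actual entropy: H(X) = 1.7351 nats
Redundancy: R = 1.7918 - 1.7351 = 0.0566 nats

This redundancy represents potential for compression: the source could be compressed by 0.0566 nats per symbol.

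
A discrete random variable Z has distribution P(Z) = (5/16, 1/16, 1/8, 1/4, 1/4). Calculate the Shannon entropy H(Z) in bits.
2.1494 bits

Shannon entropy is H(X) = -Σ p(x) log p(x).

For P = (5/16, 1/16, 1/8, 1/4, 1/4):
H = -5/16 × log_2(5/16) -1/16 × log_2(1/16) -1/8 × log_2(1/8) -1/4 × log_2(1/4) -1/4 × log_2(1/4)
H = 2.1494 bits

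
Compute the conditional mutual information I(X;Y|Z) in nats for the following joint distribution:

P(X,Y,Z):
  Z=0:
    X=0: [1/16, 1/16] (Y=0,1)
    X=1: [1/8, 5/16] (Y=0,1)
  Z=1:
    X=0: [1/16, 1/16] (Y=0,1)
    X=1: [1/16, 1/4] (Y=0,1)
0.0284 nats

Conditional mutual information: I(X;Y|Z) = H(X|Z) + H(Y|Z) - H(X,Y|Z)

H(Z) = 0.6853
H(X,Z) = 1.2450 → H(X|Z) = 0.5597
H(Y,Z) = 1.3051 → H(Y|Z) = 0.6198
H(X,Y,Z) = 1.8364 → H(X,Y|Z) = 1.1511

I(X;Y|Z) = 0.5597 + 0.6198 - 1.1511 = 0.0284 nats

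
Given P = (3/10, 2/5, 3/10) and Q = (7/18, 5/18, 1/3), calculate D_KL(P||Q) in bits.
0.0525 bits

KL divergence: D_KL(P||Q) = Σ p(x) log(p(x)/q(x))

Computing term by term:
  x=0: 3/10 × log_2[(3/10)/(7/18)] = 3/10 × -0.3744 = -0.1123
  x=1: 2/5 × log_2[(2/5)/(5/18)] = 2/5 × 0.5261 = 0.2104
  x=2: 3/10 × log_2[(3/10)/(1/3)] = 3/10 × -0.1520 = -0.0456

D_KL(P||Q) = 0.0525 bits

Note: KL divergence is always non-negative and equals 0 iff P = Q.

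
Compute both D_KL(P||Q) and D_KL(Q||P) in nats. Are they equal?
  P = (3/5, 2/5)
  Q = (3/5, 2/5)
D_KL(P||Q) = 0.0000, D_KL(Q||P) = 0.0000

KL divergence is not symmetric: D_KL(P||Q) ≠ D_KL(Q||P) in general.

D_KL(P||Q) = 0.0000 nats
D_KL(Q||P) = 0.0000 nats

In this case they happen to be equal (to 4 decimal places).

This asymmetry is why KL divergence is not a true distance metric.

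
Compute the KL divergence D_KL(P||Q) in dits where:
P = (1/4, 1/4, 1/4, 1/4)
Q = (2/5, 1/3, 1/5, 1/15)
0.0855 dits

KL divergence: D_KL(P||Q) = Σ p(x) log(p(x)/q(x))

Computing term by term:
  x=0: 1/4 × log_10[(1/4)/(2/5)] = 1/4 × -0.2041 = -0.0510
  x=1: 1/4 × log_10[(1/4)/(1/3)] = 1/4 × -0.1249 = -0.0312
  x=2: 1/4 × log_10[(1/4)/(1/5)] = 1/4 × 0.0969 = 0.0242
  x=3: 1/4 × log_10[(1/4)/(1/15)] = 1/4 × 0.5740 = 0.1435

D_KL(P||Q) = 0.0855 dits

Note: KL divergence is always non-negative and equals 0 iff P = Q.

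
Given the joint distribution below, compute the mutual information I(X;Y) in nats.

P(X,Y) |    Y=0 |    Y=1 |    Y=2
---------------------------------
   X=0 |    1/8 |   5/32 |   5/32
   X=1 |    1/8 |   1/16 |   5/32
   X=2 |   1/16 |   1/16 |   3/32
0.0156 nats

Mutual information: I(X;Y) = H(X) + H(Y) - H(X,Y)

Marginals:
P(X) = (7/16, 11/32, 7/32), H(X) = 1.0612 nats
P(Y) = (5/16, 9/32, 13/32), H(Y) = 1.0862 nats

Joint entropy: H(X,Y) = 2.1318 nats

I(X;Y) = 1.0612 + 1.0862 - 2.1318 = 0.0156 nats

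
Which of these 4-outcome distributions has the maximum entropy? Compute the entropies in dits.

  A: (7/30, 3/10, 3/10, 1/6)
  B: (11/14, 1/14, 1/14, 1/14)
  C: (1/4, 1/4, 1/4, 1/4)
C

For a discrete distribution over n outcomes, entropy is maximized by the uniform distribution.

Computing entropies:
H(A) = 0.5909 dits
H(B) = 0.3279 dits
H(C) = 0.6021 dits

The uniform distribution (where all probabilities equal 1/4) achieves the maximum entropy of log_10(4) = 0.6021 dits.

Distribution C has the highest entropy.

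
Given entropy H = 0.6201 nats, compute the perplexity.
1.8591

Perplexity is e^H (or exp(H) for natural log).

H = 0.6201 nats
Perplexity = e^0.6201 = 1.8591

Interpretation: The model's uncertainty is equivalent to choosing uniformly among 1.9 options.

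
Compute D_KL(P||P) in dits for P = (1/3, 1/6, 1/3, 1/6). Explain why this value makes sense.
0.0000 dits

KL divergence satisfies the Gibbs inequality: D_KL(P||Q) ≥ 0 for all distributions P, Q.

D_KL(P||Q) = Σ p(x) log(p(x)/q(x))
Each term is p(x) × log_10(p(x)/p(x)) = p(x) × log_10(1) = 0, so the sum is 0.
D_KL(P||Q) = 0.0000 dits

When P = Q, the KL divergence is exactly 0, as there is no 'divergence' between identical distributions.

This non-negativity is a fundamental property: relative entropy cannot be negative because it measures how different Q is from P.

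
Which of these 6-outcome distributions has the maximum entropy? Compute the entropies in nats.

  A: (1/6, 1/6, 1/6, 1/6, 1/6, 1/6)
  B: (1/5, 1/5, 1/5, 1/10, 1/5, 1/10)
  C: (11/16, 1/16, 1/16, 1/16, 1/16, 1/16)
A

For a discrete distribution over n outcomes, entropy is maximized by the uniform distribution.

Computing entropies:
H(A) = 1.7918 nats
H(B) = 1.7481 nats
H(C) = 1.1240 nats

The uniform distribution (where all probabilities equal 1/6) achieves the maximum entropy of log_e(6) = 1.7918 nats.

Distribution A has the highest entropy.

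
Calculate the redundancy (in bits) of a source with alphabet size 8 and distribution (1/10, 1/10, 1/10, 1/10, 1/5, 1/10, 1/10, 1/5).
0.0781 bits

Redundancy measures how far a source is from maximum entropy:
R = H_max - H(X)

Maximum entropy for 8 symbols: H_max = log_2(8) = 3.0000 bits
Actual entropy: H(X) = 2.9219 bits
Redundancy: R = 3.0000 - 2.9219 = 0.0781 bits

This redundancy represents potential for compression: the source could be compressed by 0.0781 bits per symbol.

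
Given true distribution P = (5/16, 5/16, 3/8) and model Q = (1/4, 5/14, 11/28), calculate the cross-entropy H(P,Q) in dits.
0.4800 dits

Cross-entropy: H(P,Q) = -Σ p(x) log q(x)

Alternatively: H(P,Q) = H(P) + D_KL(P||Q)
H(P) = 0.4755 dits
D_KL(P||Q) = 0.0046 dits

H(P,Q) = 0.4755 + 0.0046 = 0.4800 dits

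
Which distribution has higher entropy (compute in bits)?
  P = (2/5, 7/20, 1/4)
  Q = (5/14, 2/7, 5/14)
Q

Computing entropies in bits:
H(P) = 1.5589
H(Q) = 1.5774

Distribution Q has higher entropy.

Intuition: The distribution closer to uniform (more spread out) has higher entropy.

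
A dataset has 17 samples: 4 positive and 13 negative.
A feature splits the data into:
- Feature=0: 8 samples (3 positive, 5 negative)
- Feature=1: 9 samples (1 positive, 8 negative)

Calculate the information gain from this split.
0.0716 bits

Information Gain = H(Y) - H(Y|Feature)

Before split:
P(positive) = 4/17 = 0.2353
H(Y) = 0.7871 bits

After split:
Feature=0: H = 0.9544 bits (weight = 8/17)
Feature=1: H = 0.5033 bits (weight = 9/17)
H(Y|Feature) = (8/17)×0.9544 + (9/17)×0.5033 = 0.7156 bits

Information Gain = 0.7871 - 0.7156 = 0.0716 bits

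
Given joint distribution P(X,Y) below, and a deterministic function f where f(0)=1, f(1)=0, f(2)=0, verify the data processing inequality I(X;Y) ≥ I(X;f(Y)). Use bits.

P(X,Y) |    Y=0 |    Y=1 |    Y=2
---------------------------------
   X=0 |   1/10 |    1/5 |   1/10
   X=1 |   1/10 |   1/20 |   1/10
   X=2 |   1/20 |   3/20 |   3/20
I(X;Y) = 0.0713, I(X;f(Y)) = 0.0369, inequality holds: 0.0713 ≥ 0.0369

Data Processing Inequality: For any Markov chain X → Y → Z, we have I(X;Y) ≥ I(X;Z).

Here Z = f(Y) is a deterministic function of Y, forming X → Y → Z.

Original I(X;Y) = 0.0713 bits

After applying f:
P(X,Z) where Z=f(Y):
- P(X,Z=0) = P(X,Y=1) + P(X,Y=2)
- P(X,Z=1) = P(X,Y=0)

I(X;Z) = I(X;f(Y)) = 0.0369 bits

Verification: 0.0713 ≥ 0.0369 ✓

Information cannot be created by processing; the function f can only lose information about X.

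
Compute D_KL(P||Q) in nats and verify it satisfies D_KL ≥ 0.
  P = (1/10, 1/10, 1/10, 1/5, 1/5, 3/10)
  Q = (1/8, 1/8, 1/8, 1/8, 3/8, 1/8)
0.1640 nats

KL divergence satisfies the Gibbs inequality: D_KL(P||Q) ≥ 0 for all distributions P, Q.

D_KL(P||Q) = Σ p(x) log(p(x)/q(x))
Term by term:
  x=0: 1/10 × log_e[(1/10)/(1/8)] = -0.0223
  x=1: 1/10 × log_e[(1/10)/(1/8)] = -0.0223
  x=2: 1/10 × log_e[(1/10)/(1/8)] = -0.0223
  x=3: 1/5 × log_e[(1/5)/(1/8)] = 0.0940
  x=4: 1/5 × log_e[(1/5)/(3/8)] = -0.1257
  x=5: 3/10 × log_e[(3/10)/(1/8)] = 0.2626
D_KL(P||Q) = 0.1640 nats

D_KL(P||Q) = 0.1640 ≥ 0 ✓

This non-negativity is a fundamental property: relative entropy cannot be negative because it measures how different Q is from P.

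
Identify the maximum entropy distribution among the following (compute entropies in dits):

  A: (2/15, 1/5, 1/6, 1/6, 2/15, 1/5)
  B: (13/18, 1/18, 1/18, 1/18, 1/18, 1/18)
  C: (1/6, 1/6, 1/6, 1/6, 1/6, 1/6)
C

For a discrete distribution over n outcomes, entropy is maximized by the uniform distribution.

Computing entropies:
H(A) = 0.7723 dits
H(B) = 0.4508 dits
H(C) = 0.7782 dits

The uniform distribution (where all probabilities equal 1/6) achieves the maximum entropy of log_10(6) = 0.7782 dits.

Distribution C has the highest entropy.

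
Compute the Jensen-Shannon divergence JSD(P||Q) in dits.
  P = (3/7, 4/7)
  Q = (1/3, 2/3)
0.0021 dits

Jensen-Shannon divergence is:
JSD(P||Q) = 0.5 × D_KL(P||M) + 0.5 × D_KL(Q||M)
where M = 0.5 × (P + Q) is the mixture distribution.

M = 0.5 × (3/7, 4/7) + 0.5 × (1/3, 2/3) = (8/21, 13/21)

D_KL(P||M) = 0.0021 dits
D_KL(Q||M) = 0.0021 dits

JSD(P||Q) = 0.5 × 0.0021 + 0.5 × 0.0021 = 0.0021 dits

Unlike KL divergence, JSD is symmetric and bounded: 0 ≤ JSD ≤ log(2).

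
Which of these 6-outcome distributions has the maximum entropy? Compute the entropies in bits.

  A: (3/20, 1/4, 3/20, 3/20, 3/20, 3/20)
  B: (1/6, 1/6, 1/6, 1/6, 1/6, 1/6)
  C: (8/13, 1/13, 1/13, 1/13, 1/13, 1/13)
B

For a discrete distribution over n outcomes, entropy is maximized by the uniform distribution.

Computing entropies:
H(A) = 2.5527 bits
H(B) = 2.5850 bits
H(C) = 1.8543 bits

The uniform distribution (where all probabilities equal 1/6) achieves the maximum entropy of log_2(6) = 2.5850 bits.

Distribution B has the highest entropy.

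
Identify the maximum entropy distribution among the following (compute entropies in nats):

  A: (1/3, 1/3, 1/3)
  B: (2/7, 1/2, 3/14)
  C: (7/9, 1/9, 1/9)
A

For a discrete distribution over n outcomes, entropy is maximized by the uniform distribution.

Computing entropies:
H(A) = 1.0986 nats
H(B) = 1.0346 nats
H(C) = 0.6837 nats

The uniform distribution (where all probabilities equal 1/3) achieves the maximum entropy of log_e(3) = 1.0986 nats.

Distribution A has the highest entropy.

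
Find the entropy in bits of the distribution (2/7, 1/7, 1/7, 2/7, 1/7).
2.2359 bits

Shannon entropy is H(X) = -Σ p(x) log p(x).

For P = (2/7, 1/7, 1/7, 2/7, 1/7):
H = -2/7 × log_2(2/7) -1/7 × log_2(1/7) -1/7 × log_2(1/7) -2/7 × log_2(2/7) -1/7 × log_2(1/7)
H = 2.2359 bits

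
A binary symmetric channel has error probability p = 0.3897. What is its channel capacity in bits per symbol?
0.0354 bits

For a binary symmetric channel (BSC) with error probability p:
Capacity C = 1 - H(p) bits per symbol

where H(p) = -p log₂(p) - (1-p) log₂(1-p) is the binary entropy function.

H(0.3897) = 0.9646 bits
C = 1 - 0.9646 = 0.0354 bits per symbol

This means we can reliably transmit up to 0.0354 bits of information per channel use.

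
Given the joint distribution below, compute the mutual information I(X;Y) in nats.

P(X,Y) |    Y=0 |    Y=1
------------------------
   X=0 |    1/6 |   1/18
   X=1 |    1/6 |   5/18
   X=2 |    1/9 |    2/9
0.0558 nats

Mutual information: I(X;Y) = H(X) + H(Y) - H(X,Y)

Marginals:
P(X) = (2/9, 4/9, 1/3), H(X) = 1.0609 nats
P(Y) = (4/9, 5/9), H(Y) = 0.6870 nats

Joint entropy: H(X,Y) = 1.6920 nats

I(X;Y) = 1.0609 + 0.6870 - 1.6920 = 0.0558 nats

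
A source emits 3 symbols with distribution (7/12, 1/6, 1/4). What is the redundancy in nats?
0.1390 nats

Redundancy measures how far a source is from maximum entropy:
R = H_max - H(X)

Maximum entropy for 3 symbols: H_max = log_e(3) = 1.0986 nats
Actual entropy: H(X) = 0.9596 nats
Redundancy: R = 1.0986 - 0.9596 = 0.1390 nats

This redundancy represents potential for compression: the source could be compressed by 0.1390 nats per symbol.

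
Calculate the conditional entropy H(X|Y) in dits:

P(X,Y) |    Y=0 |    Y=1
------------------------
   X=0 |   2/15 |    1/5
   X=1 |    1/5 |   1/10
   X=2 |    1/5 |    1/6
0.4657 dits

Using the chain rule: H(X|Y) = H(X,Y) - H(Y)

First, compute H(X,Y) = 0.7657 dits

Marginal P(Y) = (8/15, 7/15)
H(Y) = 0.3001 dits

H(X|Y) = H(X,Y) - H(Y) = 0.7657 - 0.3001 = 0.4657 dits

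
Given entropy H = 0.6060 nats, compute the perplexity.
1.8331

Perplexity is e^H (or exp(H) for natural log).

H = 0.6060 nats
Perplexity = e^0.6060 = 1.8331

Interpretation: The model's uncertainty is equivalent to choosing uniformly among 1.8 options.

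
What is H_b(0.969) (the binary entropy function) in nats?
0.1382 nats

The binary entropy function is:
H(p) = -p log(p) - (1-p) log(1-p)

H(0.969) = -0.969 × log_e(0.969) - 0.031 × log_e(0.031)
H(0.969) = 0.1382 nats

Note: Binary entropy is maximized at p=0.5 (H=1 bit) and minimized at p=0 or p=1 (H=0).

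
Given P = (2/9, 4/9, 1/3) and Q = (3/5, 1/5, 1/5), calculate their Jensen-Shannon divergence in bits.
0.1115 bits

Jensen-Shannon divergence is:
JSD(P||Q) = 0.5 × D_KL(P||M) + 0.5 × D_KL(Q||M)
where M = 0.5 × (P + Q) is the mixture distribution.

M = 0.5 × (2/9, 4/9, 1/3) + 0.5 × (3/5, 1/5, 1/5) = (0.411111, 0.322222, 4/15)

D_KL(P||M) = 0.1163 bits
D_KL(Q||M) = 0.1066 bits

JSD(P||Q) = 0.5 × 0.1163 + 0.5 × 0.1066 = 0.1115 bits

Unlike KL divergence, JSD is symmetric and bounded: 0 ≤ JSD ≤ log(2).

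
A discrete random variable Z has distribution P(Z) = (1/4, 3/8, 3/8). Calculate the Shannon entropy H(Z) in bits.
1.5613 bits

Shannon entropy is H(X) = -Σ p(x) log p(x).

For P = (1/4, 3/8, 3/8):
H = -1/4 × log_2(1/4) -3/8 × log_2(3/8) -3/8 × log_2(3/8)
H = 1.5613 bits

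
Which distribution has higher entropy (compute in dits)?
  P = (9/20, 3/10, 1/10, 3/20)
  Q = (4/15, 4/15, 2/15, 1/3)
Q

Computing entropies in dits:
H(P) = 0.5365
H(Q) = 0.5819

Distribution Q has higher entropy.

Intuition: The distribution closer to uniform (more spread out) has higher entropy.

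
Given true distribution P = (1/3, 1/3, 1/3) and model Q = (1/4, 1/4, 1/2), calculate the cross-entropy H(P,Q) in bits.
1.6667 bits

Cross-entropy: H(P,Q) = -Σ p(x) log q(x)

Alternatively: H(P,Q) = H(P) + D_KL(P||Q)
H(P) = 1.5850 bits
D_KL(P||Q) = 0.0817 bits

H(P,Q) = 1.5850 + 0.0817 = 1.6667 bits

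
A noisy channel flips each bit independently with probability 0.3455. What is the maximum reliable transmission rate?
0.0700 bits

For a binary symmetric channel (BSC) with error probability p:
Capacity C = 1 - H(p) bits per symbol

where H(p) = -p log₂(p) - (1-p) log₂(1-p) is the binary entropy function.

H(0.3455) = 0.9300 bits
C = 1 - 0.9300 = 0.0700 bits per symbol

This means we can reliably transmit up to 0.0700 bits of information per channel use.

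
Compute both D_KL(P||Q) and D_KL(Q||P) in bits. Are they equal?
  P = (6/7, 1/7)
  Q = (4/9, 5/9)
D_KL(P||Q) = 0.5323, D_KL(Q||P) = 0.6674

KL divergence is not symmetric: D_KL(P||Q) ≠ D_KL(Q||P) in general.

D_KL(P||Q) = 0.5323 bits
D_KL(Q||P) = 0.6674 bits

No, they are not equal!

This asymmetry is why KL divergence is not a true distance metric.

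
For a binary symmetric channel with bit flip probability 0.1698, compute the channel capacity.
0.3428 bits

For a binary symmetric channel (BSC) with error probability p:
Capacity C = 1 - H(p) bits per symbol

where H(p) = -p log₂(p) - (1-p) log₂(1-p) is the binary entropy function.

H(0.1698) = 0.6572 bits
C = 1 - 0.6572 = 0.3428 bits per symbol

This means we can reliably transmit up to 0.3428 bits of information per channel use.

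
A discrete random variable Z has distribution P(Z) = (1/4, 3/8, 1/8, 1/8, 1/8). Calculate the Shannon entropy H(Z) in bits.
2.1556 bits

Shannon entropy is H(X) = -Σ p(x) log p(x).

For P = (1/4, 3/8, 1/8, 1/8, 1/8):
H = -1/4 × log_2(1/4) -3/8 × log_2(3/8) -1/8 × log_2(1/8) -1/8 × log_2(1/8) -1/8 × log_2(1/8)
H = 2.1556 bits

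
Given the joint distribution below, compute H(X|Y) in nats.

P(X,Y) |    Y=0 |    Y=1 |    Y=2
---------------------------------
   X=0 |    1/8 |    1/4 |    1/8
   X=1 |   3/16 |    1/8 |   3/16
0.6593 nats

Using the chain rule: H(X|Y) = H(X,Y) - H(Y)

First, compute H(X,Y) = 1.7541 nats

Marginal P(Y) = (5/16, 3/8, 5/16)
H(Y) = 1.0948 nats

H(X|Y) = H(X,Y) - H(Y) = 1.7541 - 1.0948 = 0.6593 nats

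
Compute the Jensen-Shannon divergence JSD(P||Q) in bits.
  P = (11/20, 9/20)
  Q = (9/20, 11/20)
0.0072 bits

Jensen-Shannon divergence is:
JSD(P||Q) = 0.5 × D_KL(P||M) + 0.5 × D_KL(Q||M)
where M = 0.5 × (P + Q) is the mixture distribution.

M = 0.5 × (11/20, 9/20) + 0.5 × (9/20, 11/20) = (1/2, 1/2)

D_KL(P||M) = 0.0072 bits
D_KL(Q||M) = 0.0072 bits

JSD(P||Q) = 0.5 × 0.0072 + 0.5 × 0.0072 = 0.0072 bits

Unlike KL divergence, JSD is symmetric and bounded: 0 ≤ JSD ≤ log(2).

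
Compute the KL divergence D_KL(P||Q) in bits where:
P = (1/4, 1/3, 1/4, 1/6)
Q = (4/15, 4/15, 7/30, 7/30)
0.0280 bits

KL divergence: D_KL(P||Q) = Σ p(x) log(p(x)/q(x))

Computing term by term:
  x=0: 1/4 × log_2[(1/4)/(4/15)] = 1/4 × -0.0931 = -0.0233
  x=1: 1/3 × log_2[(1/3)/(4/15)] = 1/3 × 0.3219 = 0.1073
  x=2: 1/4 × log_2[(1/4)/(7/30)] = 1/4 × 0.0995 = 0.0249
  x=3: 1/6 × log_2[(1/6)/(7/30)] = 1/6 × -0.4854 = -0.0809

D_KL(P||Q) = 0.0280 bits

Note: KL divergence is always non-negative and equals 0 iff P = Q.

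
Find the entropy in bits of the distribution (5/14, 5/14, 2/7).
1.5774 bits

Shannon entropy is H(X) = -Σ p(x) log p(x).

For P = (5/14, 5/14, 2/7):
H = -5/14 × log_2(5/14) -5/14 × log_2(5/14) -2/7 × log_2(2/7)
H = 1.5774 bits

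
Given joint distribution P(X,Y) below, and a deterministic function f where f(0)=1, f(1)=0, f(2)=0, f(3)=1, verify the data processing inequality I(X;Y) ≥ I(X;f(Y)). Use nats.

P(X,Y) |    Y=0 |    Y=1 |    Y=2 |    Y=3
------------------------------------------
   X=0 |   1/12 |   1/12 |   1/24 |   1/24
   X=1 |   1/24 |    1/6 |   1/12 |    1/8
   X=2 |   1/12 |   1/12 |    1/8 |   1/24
I(X;Y) = 0.0604, I(X;f(Y)) = 0.0050, inequality holds: 0.0604 ≥ 0.0050

Data Processing Inequality: For any Markov chain X → Y → Z, we have I(X;Y) ≥ I(X;Z).

Here Z = f(Y) is a deterministic function of Y, forming X → Y → Z.

Original I(X;Y) = 0.0604 nats

After applying f:
P(X,Z) where Z=f(Y):
- P(X,Z=0) = P(X,Y=1) + P(X,Y=2)
- P(X,Z=1) = P(X,Y=0) + P(X,Y=3)

I(X;Z) = I(X;f(Y)) = 0.0050 nats

Verification: 0.0604 ≥ 0.0050 ✓

Information cannot be created by processing; the function f can only lose information about X.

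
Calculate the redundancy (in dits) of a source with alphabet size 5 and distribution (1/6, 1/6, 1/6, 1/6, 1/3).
0.0212 dits

Redundancy measures how far a source is from maximum entropy:
R = H_max - H(X)

Maximum entropy for 5 symbols: H_max = log_10(5) = 0.6990 dits
Actual entropy: H(X) = 0.6778 dits
Redundancy: R = 0.6990 - 0.6778 = 0.0212 dits

This redundancy represents potential for compression: the source could be compressed by 0.0212 dits per symbol.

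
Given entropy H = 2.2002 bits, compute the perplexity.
4.5954

Perplexity is 2^H (or exp(H) for natural log).

H = 2.2002 bits
Perplexity = 2^2.2002 = 4.5954

Interpretation: The model's uncertainty is equivalent to choosing uniformly among 4.6 options.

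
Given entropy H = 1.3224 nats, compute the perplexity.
3.7524

Perplexity is e^H (or exp(H) for natural log).

H = 1.3224 nats
Perplexity = e^1.3224 = 3.7524

Interpretation: The model's uncertainty is equivalent to choosing uniformly among 3.8 options.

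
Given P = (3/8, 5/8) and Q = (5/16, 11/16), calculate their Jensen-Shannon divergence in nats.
0.0022 nats

Jensen-Shannon divergence is:
JSD(P||Q) = 0.5 × D_KL(P||M) + 0.5 × D_KL(Q||M)
where M = 0.5 × (P + Q) is the mixture distribution.

M = 0.5 × (3/8, 5/8) + 0.5 × (5/16, 11/16) = (11/32, 21/32)

D_KL(P||M) = 0.0021 nats
D_KL(Q||M) = 0.0022 nats

JSD(P||Q) = 0.5 × 0.0021 + 0.5 × 0.0022 = 0.0022 nats

Unlike KL divergence, JSD is symmetric and bounded: 0 ≤ JSD ≤ log(2).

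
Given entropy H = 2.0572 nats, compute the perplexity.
7.8240

Perplexity is e^H (or exp(H) for natural log).

H = 2.0572 nats
Perplexity = e^2.0572 = 7.8240

Interpretation: The model's uncertainty is equivalent to choosing uniformly among 7.8 options.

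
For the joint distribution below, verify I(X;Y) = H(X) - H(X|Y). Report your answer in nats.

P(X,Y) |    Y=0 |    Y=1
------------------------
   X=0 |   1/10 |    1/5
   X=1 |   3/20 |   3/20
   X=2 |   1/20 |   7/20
I(X;Y) = 0.0613 nats

Mutual information has multiple equivalent forms:
- I(X;Y) = H(X) - H(X|Y)
- I(X;Y) = H(Y) - H(Y|X)
- I(X;Y) = H(X) + H(Y) - H(X,Y)

Computing all quantities:
H(X) = 1.0889, H(Y) = 0.6109, H(X,Y) = 1.6385
H(X|Y) = 1.0276, H(Y|X) = 0.5496

Verification:
H(X) - H(X|Y) = 1.0889 - 1.0276 = 0.0613
H(Y) - H(Y|X) = 0.6109 - 0.5496 = 0.0613
H(X) + H(Y) - H(X,Y) = 1.0889 + 0.6109 - 1.6385 = 0.0613

All forms give I(X;Y) = 0.0613 nats. ✓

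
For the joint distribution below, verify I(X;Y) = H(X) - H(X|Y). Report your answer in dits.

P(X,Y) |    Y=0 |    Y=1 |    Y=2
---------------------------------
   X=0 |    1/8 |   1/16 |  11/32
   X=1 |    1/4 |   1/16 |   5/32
I(X;Y) = 0.0240 dits

Mutual information has multiple equivalent forms:
- I(X;Y) = H(X) - H(X|Y)
- I(X;Y) = H(Y) - H(Y|X)
- I(X;Y) = H(X) + H(Y) - H(X,Y)

Computing all quantities:
H(X) = 0.3002, H(Y) = 0.4231, H(X,Y) = 0.6993
H(X|Y) = 0.2762, H(Y|X) = 0.3991

Verification:
H(X) - H(X|Y) = 0.3002 - 0.2762 = 0.0240
H(Y) - H(Y|X) = 0.4231 - 0.3991 = 0.0240
H(X) + H(Y) - H(X,Y) = 0.3002 + 0.4231 - 0.6993 = 0.0240

All forms give I(X;Y) = 0.0240 dits. ✓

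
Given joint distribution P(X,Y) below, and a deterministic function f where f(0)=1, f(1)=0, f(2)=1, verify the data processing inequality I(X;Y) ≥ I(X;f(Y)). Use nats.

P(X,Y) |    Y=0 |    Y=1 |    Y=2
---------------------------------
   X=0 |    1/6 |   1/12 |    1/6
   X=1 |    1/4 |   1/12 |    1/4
I(X;Y) = 0.0028, I(X;f(Y)) = 0.0028, inequality holds: 0.0028 ≥ 0.0028

Data Processing Inequality: For any Markov chain X → Y → Z, we have I(X;Y) ≥ I(X;Z).

Here Z = f(Y) is a deterministic function of Y, forming X → Y → Z.

Original I(X;Y) = 0.0028 nats

After applying f:
P(X,Z) where Z=f(Y):
- P(X,Z=0) = P(X,Y=1)
- P(X,Z=1) = P(X,Y=0) + P(X,Y=2)

I(X;Z) = I(X;f(Y)) = 0.0028 nats

Verification: 0.0028 ≥ 0.0028 ✓

Information cannot be created by processing; the function f can only lose information about X.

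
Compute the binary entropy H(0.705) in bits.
0.8751 bits

The binary entropy function is:
H(p) = -p log(p) - (1-p) log(1-p)

H(0.705) = -0.705 × log_2(0.705) - 0.295 × log_2(0.295)
H(0.705) = 0.8751 bits

Note: Binary entropy is maximized at p=0.5 (H=1 bit) and minimized at p=0 or p=1 (H=0).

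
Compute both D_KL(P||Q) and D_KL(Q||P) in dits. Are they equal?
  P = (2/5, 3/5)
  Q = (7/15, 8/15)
D_KL(P||Q) = 0.0039, D_KL(Q||P) = 0.0040

KL divergence is not symmetric: D_KL(P||Q) ≠ D_KL(Q||P) in general.

D_KL(P||Q) = 0.0039 dits
D_KL(Q||P) = 0.0040 dits

No, they are not equal!

This asymmetry is why KL divergence is not a true distance metric.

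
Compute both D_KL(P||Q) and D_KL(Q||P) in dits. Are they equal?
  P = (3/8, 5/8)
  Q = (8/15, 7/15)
D_KL(P||Q) = 0.0219, D_KL(Q||P) = 0.0224

KL divergence is not symmetric: D_KL(P||Q) ≠ D_KL(Q||P) in general.

D_KL(P||Q) = 0.0219 dits
D_KL(Q||P) = 0.0224 dits

No, they are not equal!

This asymmetry is why KL divergence is not a true distance metric.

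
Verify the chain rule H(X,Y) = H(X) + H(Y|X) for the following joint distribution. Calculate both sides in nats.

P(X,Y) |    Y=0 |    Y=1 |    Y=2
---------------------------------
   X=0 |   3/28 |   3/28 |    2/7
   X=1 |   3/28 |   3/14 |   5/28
H(X,Y) = 1.7136, H(X) = 0.6931, H(Y|X) = 1.0205 (all in nats)

Chain rule: H(X,Y) = H(X) + H(Y|X)

Left side — joint entropy directly:
H(X,Y) = -Σ p(x,y) log p(x,y) = 1.7136 nats

Right side — compute H(Y|X) from the conditional distributions:
P(X) = (1/2, 1/2), so H(X) = 0.6931 nats
H(Y|X) = Σ_x P(X=x) · H(Y|X=x):
  P(Y|X=0) = (3/14, 3/14, 4/7), H(Y|X=0) = 0.9800, weight P(X=0) = 1/2
  P(Y|X=1) = (3/14, 3/7, 5/14), H(Y|X=1) = 1.0609, weight P(X=1) = 1/2
H(Y|X) = 1.0205 nats

H(X) + H(Y|X) = 0.6931 + 1.0205 = 1.7136 nats

Both sides equal 1.7136 nats. ✓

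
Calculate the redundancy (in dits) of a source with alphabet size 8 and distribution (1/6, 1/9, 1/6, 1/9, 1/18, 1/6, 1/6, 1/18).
0.0328 dits

Redundancy measures how far a source is from maximum entropy:
R = H_max - H(X)

Maximum entropy for 8 symbols: H_max = log_10(8) = 0.9031 dits
Actual entropy: H(X) = 0.8703 dits
Redundancy: R = 0.9031 - 0.8703 = 0.0328 dits

This redundancy represents potential for compression: the source could be compressed by 0.0328 dits per symbol.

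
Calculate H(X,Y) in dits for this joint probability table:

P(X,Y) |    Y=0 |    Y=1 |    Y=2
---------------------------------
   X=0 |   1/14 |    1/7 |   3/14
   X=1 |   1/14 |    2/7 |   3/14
0.7266 dits

Joint entropy is H(X,Y) = -Σ_{x,y} p(x,y) log p(x,y).

Summing over all non-zero entries:
H(X,Y) = -[1/14·log_10(1/14) + 1/7·log_10(1/7) + 3/14·log_10(3/14) + 1/14·log_10(1/14) + 2/7·log_10(2/7) + 3/14·log_10(3/14)]
H(X,Y) = 0.7266 dits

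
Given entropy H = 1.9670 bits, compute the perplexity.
3.9095

Perplexity is 2^H (or exp(H) for natural log).

H = 1.9670 bits
Perplexity = 2^1.9670 = 3.9095

Interpretation: The model's uncertainty is equivalent to choosing uniformly among 3.9 options.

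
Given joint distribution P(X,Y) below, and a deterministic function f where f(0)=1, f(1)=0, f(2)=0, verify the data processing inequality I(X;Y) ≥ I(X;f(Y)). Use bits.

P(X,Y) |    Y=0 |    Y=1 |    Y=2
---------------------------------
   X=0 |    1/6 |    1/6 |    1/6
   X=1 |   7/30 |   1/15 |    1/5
I(X;Y) = 0.0422, I(X;f(Y)) = 0.0134, inequality holds: 0.0422 ≥ 0.0134

Data Processing Inequality: For any Markov chain X → Y → Z, we have I(X;Y) ≥ I(X;Z).

Here Z = f(Y) is a deterministic function of Y, forming X → Y → Z.

Original I(X;Y) = 0.0422 bits

After applying f:
P(X,Z) where Z=f(Y):
- P(X,Z=0) = P(X,Y=1) + P(X,Y=2)
- P(X,Z=1) = P(X,Y=0)

I(X;Z) = I(X;f(Y)) = 0.0134 bits

Verification: 0.0422 ≥ 0.0134 ✓

Information cannot be created by processing; the function f can only lose information about X.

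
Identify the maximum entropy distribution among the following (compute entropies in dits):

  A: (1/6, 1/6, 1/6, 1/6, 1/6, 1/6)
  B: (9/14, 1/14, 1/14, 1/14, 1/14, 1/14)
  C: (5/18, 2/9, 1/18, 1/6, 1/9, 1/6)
A

For a discrete distribution over n outcomes, entropy is maximized by the uniform distribution.

Computing entropies:
H(A) = 0.7782 dits
H(B) = 0.5327 dits
H(C) = 0.7348 dits

The uniform distribution (where all probabilities equal 1/6) achieves the maximum entropy of log_10(6) = 0.7782 dits.

Distribution A has the highest entropy.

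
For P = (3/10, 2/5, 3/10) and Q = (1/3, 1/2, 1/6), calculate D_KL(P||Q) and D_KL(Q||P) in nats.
D_KL(P||Q) = 0.0555, D_KL(Q||P) = 0.0487

KL divergence is not symmetric: D_KL(P||Q) ≠ D_KL(Q||P) in general.

D_KL(P||Q) = 0.0555 nats
D_KL(Q||P) = 0.0487 nats

No, they are not equal!

This asymmetry is why KL divergence is not a true distance metric.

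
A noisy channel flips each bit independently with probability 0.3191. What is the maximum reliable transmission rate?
0.0966 bits

For a binary symmetric channel (BSC) with error probability p:
Capacity C = 1 - H(p) bits per symbol

where H(p) = -p log₂(p) - (1-p) log₂(1-p) is the binary entropy function.

H(0.3191) = 0.9034 bits
C = 1 - 0.9034 = 0.0966 bits per symbol

This means we can reliably transmit up to 0.0966 bits of information per channel use.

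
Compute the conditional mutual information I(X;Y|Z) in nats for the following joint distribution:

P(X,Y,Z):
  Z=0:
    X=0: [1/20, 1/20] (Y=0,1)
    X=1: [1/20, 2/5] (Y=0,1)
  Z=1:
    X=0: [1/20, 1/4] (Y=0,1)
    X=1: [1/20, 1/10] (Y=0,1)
0.0422 nats

Conditional mutual information: I(X;Y|Z) = H(X|Z) + H(Y|Z) - H(X,Y|Z)

H(Z) = 0.6881
H(X,Z) = 1.2353 → H(X|Z) = 0.5472
H(Y,Z) = 1.1873 → H(Y|Z) = 0.4991
H(X,Y,Z) = 1.6923 → H(X,Y|Z) = 1.0041

I(X;Y|Z) = 0.5472 + 0.4991 - 1.0041 = 0.0422 nats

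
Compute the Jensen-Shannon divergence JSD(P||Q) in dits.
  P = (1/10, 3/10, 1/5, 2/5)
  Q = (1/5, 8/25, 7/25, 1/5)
0.0126 dits

Jensen-Shannon divergence is:
JSD(P||Q) = 0.5 × D_KL(P||M) + 0.5 × D_KL(Q||M)
where M = 0.5 × (P + Q) is the mixture distribution.

M = 0.5 × (1/10, 3/10, 1/5, 2/5) + 0.5 × (1/5, 8/25, 7/25, 1/5) = (3/20, 0.31, 6/25, 3/10)

D_KL(P||M) = 0.0123 dits
D_KL(Q||M) = 0.0129 dits

JSD(P||Q) = 0.5 × 0.0123 + 0.5 × 0.0129 = 0.0126 dits

Unlike KL divergence, JSD is symmetric and bounded: 0 ≤ JSD ≤ log(2).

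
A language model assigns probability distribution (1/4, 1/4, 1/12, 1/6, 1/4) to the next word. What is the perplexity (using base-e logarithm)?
4.6900

Perplexity is e^H (or exp(H) for natural log).

First, H = -Σ p log p = 1.5454 nats
Perplexity = e^1.5454 = 4.6900

Interpretation: The model's uncertainty is equivalent to choosing uniformly among 4.7 options.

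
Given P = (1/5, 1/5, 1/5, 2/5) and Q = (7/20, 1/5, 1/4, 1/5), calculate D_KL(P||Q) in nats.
0.1207 nats

KL divergence: D_KL(P||Q) = Σ p(x) log(p(x)/q(x))

Computing term by term:
  x=0: 1/5 × log_e[(1/5)/(7/20)] = 1/5 × -0.5596 = -0.1119
  x=1: 1/5 × log_e[(1/5)/(1/5)] = 1/5 × 0.0000 = 0.0000
  x=2: 1/5 × log_e[(1/5)/(1/4)] = 1/5 × -0.2231 = -0.0446
  x=3: 2/5 × log_e[(2/5)/(1/5)] = 2/5 × 0.6931 = 0.2773

D_KL(P||Q) = 0.1207 nats

Note: KL divergence is always non-negative and equals 0 iff P = Q.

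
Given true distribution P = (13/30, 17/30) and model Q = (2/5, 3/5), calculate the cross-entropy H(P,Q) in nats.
0.6865 nats

Cross-entropy: H(P,Q) = -Σ p(x) log q(x)

Alternatively: H(P,Q) = H(P) + D_KL(P||Q)
H(P) = 0.6842 nats
D_KL(P||Q) = 0.0023 nats

H(P,Q) = 0.6842 + 0.0023 = 0.6865 nats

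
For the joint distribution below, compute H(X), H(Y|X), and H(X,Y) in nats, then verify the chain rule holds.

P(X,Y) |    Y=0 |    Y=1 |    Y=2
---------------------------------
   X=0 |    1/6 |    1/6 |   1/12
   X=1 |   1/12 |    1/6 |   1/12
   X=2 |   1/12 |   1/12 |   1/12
H(X,Y) = 2.1383, H(X) = 1.0776, H(Y|X) = 1.0608 (all in nats)

Chain rule: H(X,Y) = H(X) + H(Y|X)

Left side — joint entropy directly:
H(X,Y) = -Σ p(x,y) log p(x,y) = 2.1383 nats

Right side — compute H(Y|X) from the conditional distributions:
P(X) = (5/12, 1/3, 1/4), so H(X) = 1.0776 nats
H(Y|X) = Σ_x P(X=x) · H(Y|X=x):
  P(Y|X=0) = (2/5, 2/5, 1/5), H(Y|X=0) = 1.0549, weight P(X=0) = 5/12
  P(Y|X=1) = (1/4, 1/2, 1/4), H(Y|X=1) = 1.0397, weight P(X=1) = 1/3
  P(Y|X=2) = (1/3, 1/3, 1/3), H(Y|X=2) = 1.0986, weight P(X=2) = 1/4
H(Y|X) = 1.0608 nats

H(X) + H(Y|X) = 1.0776 + 1.0608 = 2.1383 nats

Both sides equal 2.1383 nats. ✓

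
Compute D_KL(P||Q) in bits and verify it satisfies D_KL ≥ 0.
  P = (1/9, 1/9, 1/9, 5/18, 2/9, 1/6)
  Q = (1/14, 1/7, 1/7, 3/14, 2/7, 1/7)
0.0507 bits

KL divergence satisfies the Gibbs inequality: D_KL(P||Q) ≥ 0 for all distributions P, Q.

D_KL(P||Q) = Σ p(x) log(p(x)/q(x))
Term by term:
  x=0: 1/9 × log_2[(1/9)/(1/14)] = 0.0708
  x=1: 1/9 × log_2[(1/9)/(1/7)] = -0.0403
  x=2: 1/9 × log_2[(1/9)/(1/7)] = -0.0403
  x=3: 5/18 × log_2[(5/18)/(3/14)] = 0.1040
  x=4: 2/9 × log_2[(2/9)/(2/7)] = -0.0806
  x=5: 1/6 × log_2[(1/6)/(1/7)] = 0.0371
D_KL(P||Q) = 0.0507 bits

D_KL(P||Q) = 0.0507 ≥ 0 ✓

This non-negativity is a fundamental property: relative entropy cannot be negative because it measures how different Q is from P.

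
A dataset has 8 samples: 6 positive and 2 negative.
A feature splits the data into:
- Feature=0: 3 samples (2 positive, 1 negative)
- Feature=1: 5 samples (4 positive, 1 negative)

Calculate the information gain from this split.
0.0157 bits

Information Gain = H(Y) - H(Y|Feature)

Before split:
P(positive) = 6/8 = 0.7500
H(Y) = 0.8113 bits

After split:
Feature=0: H = 0.9183 bits (weight = 3/8)
Feature=1: H = 0.7219 bits (weight = 5/8)
H(Y|Feature) = (3/8)×0.9183 + (5/8)×0.7219 = 0.7956 bits

Information Gain = 0.8113 - 0.7956 = 0.0157 bits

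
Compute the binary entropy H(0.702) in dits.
0.2646 dits

The binary entropy function is:
H(p) = -p log(p) - (1-p) log(1-p)

H(0.702) = -0.702 × log_10(0.702) - 0.298 × log_10(0.298)
H(0.702) = 0.2646 dits

Note: Binary entropy is maximized at p=0.5 (H=1 bit) and minimized at p=0 or p=1 (H=0).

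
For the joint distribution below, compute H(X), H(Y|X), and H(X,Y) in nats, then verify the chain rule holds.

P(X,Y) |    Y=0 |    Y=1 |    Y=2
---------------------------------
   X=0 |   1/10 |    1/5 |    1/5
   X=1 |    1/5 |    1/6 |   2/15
H(X,Y) = 1.7632, H(X) = 0.6931, H(Y|X) = 1.0701 (all in nats)

Chain rule: H(X,Y) = H(X) + H(Y|X)

Left side — joint entropy directly:
H(X,Y) = -Σ p(x,y) log p(x,y) = 1.7632 nats

Right side — compute H(Y|X) from the conditional distributions:
P(X) = (1/2, 1/2), so H(X) = 0.6931 nats
H(Y|X) = Σ_x P(X=x) · H(Y|X=x):
  P(Y|X=0) = (1/5, 2/5, 2/5), H(Y|X=0) = 1.0549, weight P(X=0) = 1/2
  P(Y|X=1) = (2/5, 1/3, 4/15), H(Y|X=1) = 1.0852, weight P(X=1) = 1/2
H(Y|X) = 1.0701 nats

H(X) + H(Y|X) = 0.6931 + 1.0701 = 1.7632 nats

Both sides equal 1.7632 nats. ✓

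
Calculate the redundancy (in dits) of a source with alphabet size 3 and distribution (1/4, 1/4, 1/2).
0.0256 dits

Redundancy measures how far a source is from maximum entropy:
R = H_max - H(X)

Maximum entropy for 3 symbols: H_max = log_10(3) = 0.4771 dits
Actual entropy: H(X) = 0.4515 dits
Redundancy: R = 0.4771 - 0.4515 = 0.0256 dits

This redundancy represents potential for compression: the source could be compressed by 0.0256 dits per symbol.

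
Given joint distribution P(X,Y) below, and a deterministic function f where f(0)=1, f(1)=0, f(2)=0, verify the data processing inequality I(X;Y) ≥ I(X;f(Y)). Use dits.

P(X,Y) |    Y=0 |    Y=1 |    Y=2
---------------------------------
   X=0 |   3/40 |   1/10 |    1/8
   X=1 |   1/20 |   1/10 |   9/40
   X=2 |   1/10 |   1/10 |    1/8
I(X;Y) = 0.0105, I(X;f(Y)) = 0.0072, inequality holds: 0.0105 ≥ 0.0072

Data Processing Inequality: For any Markov chain X → Y → Z, we have I(X;Y) ≥ I(X;Z).

Here Z = f(Y) is a deterministic function of Y, forming X → Y → Z.

Original I(X;Y) = 0.0105 dits

After applying f:
P(X,Z) where Z=f(Y):
- P(X,Z=0) = P(X,Y=1) + P(X,Y=2)
- P(X,Z=1) = P(X,Y=0)

I(X;Z) = I(X;f(Y)) = 0.0072 dits

Verification: 0.0105 ≥ 0.0072 ✓

Information cannot be created by processing; the function f can only lose information about X.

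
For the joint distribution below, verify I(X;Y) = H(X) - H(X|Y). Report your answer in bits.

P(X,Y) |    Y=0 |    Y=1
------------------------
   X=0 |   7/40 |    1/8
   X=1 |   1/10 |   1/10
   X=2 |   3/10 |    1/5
I(X;Y) = 0.0043 bits

Mutual information has multiple equivalent forms:
- I(X;Y) = H(X) - H(X|Y)
- I(X;Y) = H(Y) - H(Y|X)
- I(X;Y) = H(X) + H(Y) - H(X,Y)

Computing all quantities:
H(X) = 1.4855, H(Y) = 0.9837, H(X,Y) = 2.4649
H(X|Y) = 1.4812, H(Y|X) = 0.9794

Verification:
H(X) - H(X|Y) = 1.4855 - 1.4812 = 0.0043
H(Y) - H(Y|X) = 0.9837 - 0.9794 = 0.0043
H(X) + H(Y) - H(X,Y) = 1.4855 + 0.9837 - 2.4649 = 0.0043

All forms give I(X;Y) = 0.0043 bits. ✓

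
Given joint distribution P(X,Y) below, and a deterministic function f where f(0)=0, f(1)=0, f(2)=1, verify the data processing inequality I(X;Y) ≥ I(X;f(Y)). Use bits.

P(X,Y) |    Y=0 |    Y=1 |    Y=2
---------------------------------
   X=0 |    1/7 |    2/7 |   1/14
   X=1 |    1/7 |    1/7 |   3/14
I(X;Y) = 0.0889, I(X;f(Y)) = 0.0747, inequality holds: 0.0889 ≥ 0.0747

Data Processing Inequality: For any Markov chain X → Y → Z, we have I(X;Y) ≥ I(X;Z).

Here Z = f(Y) is a deterministic function of Y, forming X → Y → Z.

Original I(X;Y) = 0.0889 bits

After applying f:
P(X,Z) where Z=f(Y):
- P(X,Z=0) = P(X,Y=0) + P(X,Y=1)
- P(X,Z=1) = P(X,Y=2)

I(X;Z) = I(X;f(Y)) = 0.0747 bits

Verification: 0.0889 ≥ 0.0747 ✓

Information cannot be created by processing; the function f can only lose information about X.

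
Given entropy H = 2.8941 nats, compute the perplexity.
18.0672

Perplexity is e^H (or exp(H) for natural log).

H = 2.8941 nats
Perplexity = e^2.8941 = 18.0672

Interpretation: The model's uncertainty is equivalent to choosing uniformly among 18.1 options.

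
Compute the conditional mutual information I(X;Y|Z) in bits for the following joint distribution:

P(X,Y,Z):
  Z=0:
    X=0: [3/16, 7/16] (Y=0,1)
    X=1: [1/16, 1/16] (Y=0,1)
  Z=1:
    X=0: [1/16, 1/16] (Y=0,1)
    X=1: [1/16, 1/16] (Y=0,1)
0.0129 bits

Conditional mutual information: I(X;Y|Z) = H(X|Z) + H(Y|Z) - H(X,Y|Z)

H(Z) = 0.8113
H(X,Z) = 1.5488 → H(X|Z) = 0.7375
H(Y,Z) = 1.7500 → H(Y|Z) = 0.9387
H(X,Y,Z) = 2.4746 → H(X,Y|Z) = 1.6633

I(X;Y|Z) = 0.7375 + 0.9387 - 1.6633 = 0.0129 bits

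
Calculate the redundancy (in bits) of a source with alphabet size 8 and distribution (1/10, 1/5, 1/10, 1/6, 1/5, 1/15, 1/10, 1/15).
0.1229 bits

Redundancy measures how far a source is from maximum entropy:
R = H_max - H(X)

Maximum entropy for 8 symbols: H_max = log_2(8) = 3.0000 bits
Actual entropy: H(X) = 2.8771 bits
Redundancy: R = 3.0000 - 2.8771 = 0.1229 bits

This redundancy represents potential for compression: the source could be compressed by 0.1229 bits per symbol.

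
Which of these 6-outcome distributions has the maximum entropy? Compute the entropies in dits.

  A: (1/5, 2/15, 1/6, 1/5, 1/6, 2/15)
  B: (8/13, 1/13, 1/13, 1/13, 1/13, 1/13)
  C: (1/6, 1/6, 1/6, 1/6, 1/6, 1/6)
C

For a discrete distribution over n outcomes, entropy is maximized by the uniform distribution.

Computing entropies:
H(A) = 0.7723 dits
H(B) = 0.5582 dits
H(C) = 0.7782 dits

The uniform distribution (where all probabilities equal 1/6) achieves the maximum entropy of log_10(6) = 0.7782 dits.

Distribution C has the highest entropy.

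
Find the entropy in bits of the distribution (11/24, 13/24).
0.9950 bits

Shannon entropy is H(X) = -Σ p(x) log p(x).

For P = (11/24, 13/24):
H = -11/24 × log_2(11/24) -13/24 × log_2(13/24)
H = 0.9950 bits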